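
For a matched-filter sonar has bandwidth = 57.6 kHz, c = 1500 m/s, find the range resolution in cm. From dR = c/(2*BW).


dR = c/(2*BW) = 1500 / (2 * 57.6e3) = 0.013 m = 1.3 cm

1.3 cm


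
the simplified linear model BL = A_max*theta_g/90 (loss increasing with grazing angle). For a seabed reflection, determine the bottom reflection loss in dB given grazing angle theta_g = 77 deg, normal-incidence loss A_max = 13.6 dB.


BL = A_max * theta_g / 90 = 13.6 * 77 / 90 = 11.64

11.64 dB


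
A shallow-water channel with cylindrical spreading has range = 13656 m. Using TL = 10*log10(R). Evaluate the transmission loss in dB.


TL = 10*log10(13656) = 41.35

41.35 dB


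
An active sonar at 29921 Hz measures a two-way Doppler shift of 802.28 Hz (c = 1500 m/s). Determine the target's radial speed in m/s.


From fd = 2*f*v/c, v = c*fd/(2*f) = 1500 * 802.28 / (2*29921) = 20.11

20.11 m/s


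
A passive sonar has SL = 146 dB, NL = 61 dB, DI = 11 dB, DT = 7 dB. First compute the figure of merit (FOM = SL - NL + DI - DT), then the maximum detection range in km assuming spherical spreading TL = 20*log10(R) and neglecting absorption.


Step 1: FOM = SL - NL + DI - DT = 146 - 61 + 11 - 7 = 89 dB
Step 2: at max range FOM = TL = 20*log10(R), so R = 10^(89/20) = 28183.83 m = 28.18 km

28.18 km


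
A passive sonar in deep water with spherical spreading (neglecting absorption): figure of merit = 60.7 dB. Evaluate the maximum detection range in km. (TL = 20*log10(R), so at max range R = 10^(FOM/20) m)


1.08 km


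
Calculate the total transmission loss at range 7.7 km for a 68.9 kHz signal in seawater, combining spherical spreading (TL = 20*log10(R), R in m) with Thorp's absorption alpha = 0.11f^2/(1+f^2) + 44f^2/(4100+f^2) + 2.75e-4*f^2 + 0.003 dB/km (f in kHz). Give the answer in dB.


Step 1 (Thorp): alpha = 0.11*4747.21/(1+4747.21) + 44*4747.21/(4100+4747.21) + 2.75e-4*4747.21 + 0.003 = 25.0279 dB/km
Step 2: TL_spread = 20*log10(7700) = 77.73 dB
Step 3: TL_abs = alpha*R = 25.0279 * 7.7 = 192.71 dB
Step 4: TL_total = 77.73 + 192.71 = 270.44

270.44 dB


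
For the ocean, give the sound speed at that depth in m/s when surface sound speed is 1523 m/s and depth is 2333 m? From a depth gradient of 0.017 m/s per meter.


c = 1523 + 0.017 * 2333 = 1562.661

1562.661 m/s


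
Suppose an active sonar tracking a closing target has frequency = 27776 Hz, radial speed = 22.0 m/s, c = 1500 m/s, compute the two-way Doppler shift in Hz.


fd = 2*f*v/c = 2 * 27776 * 22.0 / 1500 = 814.76

814.76 Hz


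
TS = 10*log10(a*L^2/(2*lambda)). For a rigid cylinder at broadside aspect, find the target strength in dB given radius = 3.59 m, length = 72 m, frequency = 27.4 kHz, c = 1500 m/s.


52.3 dB


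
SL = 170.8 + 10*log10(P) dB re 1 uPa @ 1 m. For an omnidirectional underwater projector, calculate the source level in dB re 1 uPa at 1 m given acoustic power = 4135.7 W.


206.97 dB


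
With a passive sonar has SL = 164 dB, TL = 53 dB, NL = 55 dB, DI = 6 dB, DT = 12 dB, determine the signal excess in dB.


SE = SL - TL - NL + DI - DT = 164 - 53 - 55 + 6 - 12 = 50

50 dB


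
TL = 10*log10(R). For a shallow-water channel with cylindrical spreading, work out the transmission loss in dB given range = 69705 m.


TL = 10*log10(69705) = 48.43

48.43 dB


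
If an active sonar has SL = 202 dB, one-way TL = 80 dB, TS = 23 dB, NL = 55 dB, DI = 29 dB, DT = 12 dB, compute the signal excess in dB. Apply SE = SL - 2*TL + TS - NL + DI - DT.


SE = SL - 2*TL + TS - NL + DI - DT = 202 - 2*80 + (23) - 55 + 29 - 12 = 27

27 dB


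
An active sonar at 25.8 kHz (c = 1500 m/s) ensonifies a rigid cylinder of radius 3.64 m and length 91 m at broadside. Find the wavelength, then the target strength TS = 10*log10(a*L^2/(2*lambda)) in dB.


Step 1: lambda = c/f = 1500/25800 = 0.05814 m
Step 2: TS = 10*log10(a*L^2/(2*lambda)) = 10*log10(3.64*91^2/(2*0.05814)) = 54.14

54.14 dB


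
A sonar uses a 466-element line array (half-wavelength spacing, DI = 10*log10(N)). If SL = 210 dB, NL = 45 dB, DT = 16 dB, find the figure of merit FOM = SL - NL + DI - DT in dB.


Step 1: DI = 10*log10(466) = 26.68 dB
Step 2: FOM = SL - NL + DI - DT = 210 - 45 + 26.68 - 16 = 175.68

175.68 dB


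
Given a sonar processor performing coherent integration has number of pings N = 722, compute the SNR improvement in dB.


Gain = 10*log10(722) = 28.59

28.59 dB


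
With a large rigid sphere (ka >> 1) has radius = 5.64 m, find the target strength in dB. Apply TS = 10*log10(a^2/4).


TS = 10*log10(5.64^2 / 4) = 10*log10(7.9524) = 9.0

9.0 dB


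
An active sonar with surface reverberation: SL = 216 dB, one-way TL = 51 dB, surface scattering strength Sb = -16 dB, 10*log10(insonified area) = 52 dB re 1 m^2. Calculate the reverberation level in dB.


RL = SL - 2*TL + Sb + 10*log10(A) = 216 - 2*51 + (-16) + 52 = 150

150 dB


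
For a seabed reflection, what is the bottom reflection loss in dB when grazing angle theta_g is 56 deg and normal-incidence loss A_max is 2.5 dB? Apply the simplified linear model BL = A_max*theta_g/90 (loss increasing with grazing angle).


BL = A_max * theta_g / 90 = 2.5 * 56 / 90 = 1.56

1.56 dB


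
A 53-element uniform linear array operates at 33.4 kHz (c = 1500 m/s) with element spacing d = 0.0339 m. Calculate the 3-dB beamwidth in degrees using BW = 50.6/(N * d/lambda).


Step 1: lambda = 1500/33400 = 0.04491 m
Step 2: d/lambda = 0.0339/0.04491 = 0.7548
Step 3: BW = 50.6/(N * d/lambda) = 50.6/(53 * 0.7548) = 1.26

1.26 deg


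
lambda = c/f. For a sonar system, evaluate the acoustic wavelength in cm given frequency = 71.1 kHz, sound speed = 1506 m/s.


lambda = c/f = 1506 / 71100 = 0.0212 m = 2.12 cm

2.12 cm


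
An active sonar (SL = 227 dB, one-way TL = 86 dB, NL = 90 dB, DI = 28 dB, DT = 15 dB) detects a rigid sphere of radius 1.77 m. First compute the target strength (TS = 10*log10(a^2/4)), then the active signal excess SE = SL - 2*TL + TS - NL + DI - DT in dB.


Step 1: TS = 10*log10(1.77^2/4) = -1.06 dB
Step 2: SE = SL - 2*TL + TS - NL + DI - DT = 227 - 2*86 + (-1.06) - 90 + 28 - 15 = -23.06

-23.06 dB


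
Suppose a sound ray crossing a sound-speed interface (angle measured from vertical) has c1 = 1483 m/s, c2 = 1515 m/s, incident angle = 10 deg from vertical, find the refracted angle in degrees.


10.22 deg


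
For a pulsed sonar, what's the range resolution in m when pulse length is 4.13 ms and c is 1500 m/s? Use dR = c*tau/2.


3.0975 m


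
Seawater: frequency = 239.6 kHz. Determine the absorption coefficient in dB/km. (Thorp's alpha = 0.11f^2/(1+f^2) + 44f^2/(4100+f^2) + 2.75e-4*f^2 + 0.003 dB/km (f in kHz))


56.967 dB/km


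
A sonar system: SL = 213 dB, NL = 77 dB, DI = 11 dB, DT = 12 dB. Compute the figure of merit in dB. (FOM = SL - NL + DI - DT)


135 dB


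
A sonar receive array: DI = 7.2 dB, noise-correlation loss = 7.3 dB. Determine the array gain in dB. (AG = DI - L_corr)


-0.1 dB


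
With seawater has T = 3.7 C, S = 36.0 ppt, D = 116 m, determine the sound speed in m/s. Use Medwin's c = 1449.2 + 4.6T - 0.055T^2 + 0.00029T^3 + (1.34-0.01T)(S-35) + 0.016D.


1468.64 m/s


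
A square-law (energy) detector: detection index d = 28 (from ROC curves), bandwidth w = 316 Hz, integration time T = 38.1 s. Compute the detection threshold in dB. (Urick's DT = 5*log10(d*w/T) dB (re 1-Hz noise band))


11.83 dB


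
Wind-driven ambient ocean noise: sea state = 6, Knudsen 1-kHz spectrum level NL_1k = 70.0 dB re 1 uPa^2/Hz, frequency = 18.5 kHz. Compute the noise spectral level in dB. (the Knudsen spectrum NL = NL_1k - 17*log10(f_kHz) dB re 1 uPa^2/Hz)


NL = NL_1k - 17*log10(f_kHz) = 70.0 - 17*log10(18.5) = 70.0 - (21.54) = 48.46

48.46 dB


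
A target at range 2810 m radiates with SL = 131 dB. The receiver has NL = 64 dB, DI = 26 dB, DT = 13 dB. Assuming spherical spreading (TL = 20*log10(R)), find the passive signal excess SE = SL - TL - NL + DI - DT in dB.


Step 1: TL = 20*log10(2810) = 68.97 dB
Step 2: SE = 131 - 68.97 - 64 + 26 - 13 = 11.03

11.03 dB


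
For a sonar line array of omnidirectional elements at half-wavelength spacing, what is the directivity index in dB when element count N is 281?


24.49 dB


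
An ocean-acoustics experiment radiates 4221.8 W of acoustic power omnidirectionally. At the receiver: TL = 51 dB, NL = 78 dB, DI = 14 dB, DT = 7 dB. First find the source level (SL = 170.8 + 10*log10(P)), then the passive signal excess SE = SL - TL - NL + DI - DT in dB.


Step 1: SL = 170.8 + 10*log10(4221.8) = 207.05 dB
Step 2: SE = SL - TL - NL + DI - DT = 207.05 - 51 - 78 + 14 - 7 = 85.05

85.05 dB


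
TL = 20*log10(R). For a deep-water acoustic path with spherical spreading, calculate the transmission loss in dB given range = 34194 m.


TL = 20*log10(34194) = 90.68

90.68 dB


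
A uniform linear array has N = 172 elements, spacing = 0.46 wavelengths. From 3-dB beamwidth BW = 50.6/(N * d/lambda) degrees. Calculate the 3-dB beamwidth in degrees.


BW = 50.6 / (172 * 0.46) = 50.6 / 79.12 = 0.64

0.64 deg


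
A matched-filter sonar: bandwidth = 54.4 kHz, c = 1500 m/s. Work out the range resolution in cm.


1.38 cm


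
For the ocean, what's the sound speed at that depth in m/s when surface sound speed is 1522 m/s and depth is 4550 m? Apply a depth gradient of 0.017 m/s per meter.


c = 1522 + 0.017 * 4550 = 1599.35

1599.35 m/s


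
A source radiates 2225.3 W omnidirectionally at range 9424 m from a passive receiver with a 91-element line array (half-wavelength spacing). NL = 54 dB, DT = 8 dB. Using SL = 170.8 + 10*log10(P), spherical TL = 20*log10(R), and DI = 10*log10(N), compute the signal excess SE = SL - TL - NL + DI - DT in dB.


Step 1: SL = 170.8 + 10*log10(2225.3) = 204.27 dB
Step 2: TL = 20*log10(9424) = 79.48 dB
Step 3: DI = 10*log10(91) = 19.59 dB
Step 4: SE = SL - TL - NL + DI - DT = 204.27 - 79.48 - 54 + 19.59 - 8 = 82.38

82.38 dB


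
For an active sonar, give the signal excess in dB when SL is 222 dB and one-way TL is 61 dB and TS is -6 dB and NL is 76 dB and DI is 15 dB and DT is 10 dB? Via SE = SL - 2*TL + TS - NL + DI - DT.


SE = SL - 2*TL + TS - NL + DI - DT = 222 - 2*61 + (-6) - 76 + 15 - 10 = 23

23 dB


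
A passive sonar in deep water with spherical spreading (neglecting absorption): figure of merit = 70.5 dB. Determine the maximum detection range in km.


At max range FOM = TL, so 20*log10(R) = 70.5
R = 10^(70.5/20) = 3349.65 m = 3.35 km

3.35 km


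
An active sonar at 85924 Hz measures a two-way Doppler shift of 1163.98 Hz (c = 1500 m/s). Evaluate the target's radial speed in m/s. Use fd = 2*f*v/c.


10.16 m/s


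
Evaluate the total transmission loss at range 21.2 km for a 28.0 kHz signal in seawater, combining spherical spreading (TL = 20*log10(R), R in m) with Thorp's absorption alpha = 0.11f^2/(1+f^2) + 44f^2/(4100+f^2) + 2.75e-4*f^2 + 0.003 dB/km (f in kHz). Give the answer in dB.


Step 1 (Thorp): alpha = 0.11*784.0/(1+784.0) + 44*784.0/(4100+784.0) + 2.75e-4*784.0 + 0.003 = 7.3915 dB/km
Step 2: TL_spread = 20*log10(21200) = 86.53 dB
Step 3: TL_abs = alpha*R = 7.3915 * 21.2 = 156.7 dB
Step 4: TL_total = 86.53 + 156.7 = 243.23

243.23 dB


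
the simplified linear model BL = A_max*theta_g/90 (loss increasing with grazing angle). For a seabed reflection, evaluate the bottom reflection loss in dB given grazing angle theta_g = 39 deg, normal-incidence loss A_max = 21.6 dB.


9.36 dB


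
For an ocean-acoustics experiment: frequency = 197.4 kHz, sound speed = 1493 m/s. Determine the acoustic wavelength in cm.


lambda = c/f = 1493 / 197400 = 0.0076 m = 0.76 cm

0.76 cm


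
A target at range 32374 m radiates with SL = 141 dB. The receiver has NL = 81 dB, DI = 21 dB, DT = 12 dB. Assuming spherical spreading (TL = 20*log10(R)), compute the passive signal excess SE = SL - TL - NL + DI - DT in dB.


Step 1: TL = 20*log10(32374) = 90.2 dB
Step 2: SE = 141 - 90.2 - 81 + 21 - 12 = -21.2

-21.2 dB


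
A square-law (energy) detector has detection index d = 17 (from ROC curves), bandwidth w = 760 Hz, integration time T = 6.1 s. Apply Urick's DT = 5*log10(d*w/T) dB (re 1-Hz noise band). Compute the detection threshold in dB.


16.63 dB


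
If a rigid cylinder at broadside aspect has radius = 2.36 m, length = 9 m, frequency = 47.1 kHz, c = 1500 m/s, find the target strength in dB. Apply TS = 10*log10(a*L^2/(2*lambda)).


lambda = 1500/47100 = 0.03185 m
TS = 10*log10(2.36*9^2/(2*0.03185)) = 34.77

34.77 dB


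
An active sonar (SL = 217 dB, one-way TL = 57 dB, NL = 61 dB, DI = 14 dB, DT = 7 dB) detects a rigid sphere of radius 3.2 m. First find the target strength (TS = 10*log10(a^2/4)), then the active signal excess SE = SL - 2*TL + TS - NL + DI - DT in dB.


Step 1: TS = 10*log10(3.2^2/4) = 4.08 dB
Step 2: SE = SL - 2*TL + TS - NL + DI - DT = 217 - 2*57 + (4.08) - 61 + 14 - 7 = 53.08

53.08 dB


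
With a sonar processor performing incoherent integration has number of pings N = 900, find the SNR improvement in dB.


14.77 dB


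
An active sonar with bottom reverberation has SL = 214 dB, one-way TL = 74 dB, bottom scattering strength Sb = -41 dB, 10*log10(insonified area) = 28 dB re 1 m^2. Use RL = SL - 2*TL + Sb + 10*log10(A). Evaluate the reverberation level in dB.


53 dB


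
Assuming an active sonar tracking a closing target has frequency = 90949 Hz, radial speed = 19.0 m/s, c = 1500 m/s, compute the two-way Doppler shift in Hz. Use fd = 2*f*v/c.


2304.04 Hz


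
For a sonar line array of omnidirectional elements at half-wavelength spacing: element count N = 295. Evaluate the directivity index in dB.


24.7 dB


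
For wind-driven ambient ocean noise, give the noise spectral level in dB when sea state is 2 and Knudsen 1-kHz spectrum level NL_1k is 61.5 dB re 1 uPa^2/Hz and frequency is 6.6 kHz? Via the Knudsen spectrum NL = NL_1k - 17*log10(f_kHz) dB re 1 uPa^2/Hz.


NL = NL_1k - 17*log10(f_kHz) = 61.5 - 17*log10(6.6) = 61.5 - (13.93) = 47.57

47.57 dB


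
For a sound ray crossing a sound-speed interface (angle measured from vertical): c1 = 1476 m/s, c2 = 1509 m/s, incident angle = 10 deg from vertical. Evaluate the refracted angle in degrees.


10.23 deg


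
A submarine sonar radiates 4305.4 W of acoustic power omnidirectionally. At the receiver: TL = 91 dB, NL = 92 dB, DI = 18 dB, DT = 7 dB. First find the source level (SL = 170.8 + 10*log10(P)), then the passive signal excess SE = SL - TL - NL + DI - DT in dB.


Step 1: SL = 170.8 + 10*log10(4305.4) = 207.14 dB
Step 2: SE = SL - TL - NL + DI - DT = 207.14 - 91 - 92 + 18 - 7 = 35.14

35.14 dB


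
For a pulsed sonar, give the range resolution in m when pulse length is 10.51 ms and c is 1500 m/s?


7.8825 m


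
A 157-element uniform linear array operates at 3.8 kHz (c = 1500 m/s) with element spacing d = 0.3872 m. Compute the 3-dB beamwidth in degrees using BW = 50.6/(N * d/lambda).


Step 1: lambda = 1500/3800 = 0.39474 m
Step 2: d/lambda = 0.3872/0.39474 = 0.9809
Step 3: BW = 50.6/(N * d/lambda) = 50.6/(157 * 0.9809) = 0.33

0.33 deg


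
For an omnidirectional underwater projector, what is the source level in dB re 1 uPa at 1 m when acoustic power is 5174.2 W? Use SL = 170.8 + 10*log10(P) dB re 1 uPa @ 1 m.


SL = 170.8 + 10*log10(5174.2) = 170.8 + 37.14 = 207.94

207.94 dB


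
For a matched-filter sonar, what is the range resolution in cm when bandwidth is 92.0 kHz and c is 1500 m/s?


dR = c/(2*BW) = 1500 / (2 * 92.0e3) = 0.0082 m = 0.82 cm

0.82 cm


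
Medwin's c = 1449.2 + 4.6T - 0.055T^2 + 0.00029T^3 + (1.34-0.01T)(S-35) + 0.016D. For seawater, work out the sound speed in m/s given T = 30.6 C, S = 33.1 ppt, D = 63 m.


c = 1449.2 + 4.6*30.6 - 0.055*30.6^2 + 0.00029*30.6^3 + (1.34 - 0.01*30.6)*(33.1 - 35) + 0.016*63 = 1545.81

1545.81 m/s


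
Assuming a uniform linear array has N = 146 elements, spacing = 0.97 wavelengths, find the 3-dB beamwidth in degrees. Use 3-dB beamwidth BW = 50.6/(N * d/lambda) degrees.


BW = 50.6 / (146 * 0.97) = 50.6 / 141.62 = 0.36

0.36 deg


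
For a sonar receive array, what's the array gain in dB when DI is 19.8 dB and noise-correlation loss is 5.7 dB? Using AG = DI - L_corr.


AG = DI - L_corr = 19.8 - 5.7 = 14.1

14.1 dB


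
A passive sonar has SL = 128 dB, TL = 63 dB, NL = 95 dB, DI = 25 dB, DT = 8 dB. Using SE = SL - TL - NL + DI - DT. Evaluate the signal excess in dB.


SE = SL - TL - NL + DI - DT = 128 - 63 - 95 + 25 - 8 = -13

-13 dB


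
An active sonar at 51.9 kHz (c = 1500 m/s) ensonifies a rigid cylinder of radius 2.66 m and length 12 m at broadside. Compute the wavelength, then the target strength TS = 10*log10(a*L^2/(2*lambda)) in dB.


Step 1: lambda = c/f = 1500/51900 = 0.0289 m
Step 2: TS = 10*log10(a*L^2/(2*lambda)) = 10*log10(2.66*12^2/(2*0.0289)) = 38.21

38.21 dB


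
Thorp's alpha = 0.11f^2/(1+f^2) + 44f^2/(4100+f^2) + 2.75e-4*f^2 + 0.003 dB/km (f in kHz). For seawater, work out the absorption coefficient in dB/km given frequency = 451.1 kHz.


99.204 dB/km


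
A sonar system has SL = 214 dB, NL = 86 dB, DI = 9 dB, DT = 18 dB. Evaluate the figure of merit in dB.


FOM = SL - NL + DI - DT = 214 - 86 + 9 - 18 = 119

119 dB


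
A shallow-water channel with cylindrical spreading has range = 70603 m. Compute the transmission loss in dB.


48.49 dB


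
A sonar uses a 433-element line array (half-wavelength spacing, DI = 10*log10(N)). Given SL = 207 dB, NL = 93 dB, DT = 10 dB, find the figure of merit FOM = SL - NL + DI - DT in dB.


130.36 dB


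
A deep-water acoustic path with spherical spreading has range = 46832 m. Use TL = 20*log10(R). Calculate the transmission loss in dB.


TL = 20*log10(46832) = 93.41

93.41 dB


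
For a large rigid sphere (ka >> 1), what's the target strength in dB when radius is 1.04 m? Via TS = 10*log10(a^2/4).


-5.68 dB


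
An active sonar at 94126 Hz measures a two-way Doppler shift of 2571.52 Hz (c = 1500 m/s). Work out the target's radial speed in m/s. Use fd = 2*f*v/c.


From fd = 2*f*v/c, v = c*fd/(2*f) = 1500 * 2571.52 / (2*94126) = 20.49

20.49 m/s


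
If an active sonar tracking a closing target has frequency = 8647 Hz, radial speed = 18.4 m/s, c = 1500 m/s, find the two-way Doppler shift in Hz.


212.14 Hz


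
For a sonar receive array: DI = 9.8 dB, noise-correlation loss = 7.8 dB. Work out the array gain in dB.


AG = DI - L_corr = 9.8 - 7.8 = 2.0

2.0 dB


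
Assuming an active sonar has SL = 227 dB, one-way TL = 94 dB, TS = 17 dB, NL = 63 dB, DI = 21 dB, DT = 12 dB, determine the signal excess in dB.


2 dB


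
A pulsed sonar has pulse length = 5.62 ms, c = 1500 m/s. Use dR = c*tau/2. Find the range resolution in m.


4.215 m


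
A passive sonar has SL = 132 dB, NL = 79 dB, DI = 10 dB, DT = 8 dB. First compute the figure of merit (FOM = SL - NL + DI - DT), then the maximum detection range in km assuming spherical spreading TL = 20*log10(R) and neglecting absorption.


Step 1: FOM = SL - NL + DI - DT = 132 - 79 + 10 - 8 = 55 dB
Step 2: at max range FOM = TL = 20*log10(R), so R = 10^(55/20) = 562.34 m = 0.56 km

0.56 km


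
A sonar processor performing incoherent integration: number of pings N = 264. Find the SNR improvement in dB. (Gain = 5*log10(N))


Gain = 5*log10(264) = 12.11

12.11 dB


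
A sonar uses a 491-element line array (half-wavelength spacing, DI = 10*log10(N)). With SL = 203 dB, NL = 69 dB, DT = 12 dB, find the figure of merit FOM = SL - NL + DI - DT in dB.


Step 1: DI = 10*log10(491) = 26.91 dB
Step 2: FOM = SL - NL + DI - DT = 203 - 69 + 26.91 - 12 = 148.91

148.91 dB


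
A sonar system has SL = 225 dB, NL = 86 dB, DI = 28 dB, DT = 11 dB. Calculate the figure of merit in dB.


FOM = SL - NL + DI - DT = 225 - 86 + 28 - 11 = 156

156 dB


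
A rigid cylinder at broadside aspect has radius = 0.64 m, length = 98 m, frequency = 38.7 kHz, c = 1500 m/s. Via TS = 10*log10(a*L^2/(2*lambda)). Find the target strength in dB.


48.99 dB


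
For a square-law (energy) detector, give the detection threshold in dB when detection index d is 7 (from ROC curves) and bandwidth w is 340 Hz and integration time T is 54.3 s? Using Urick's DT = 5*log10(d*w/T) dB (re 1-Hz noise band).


8.21 dB


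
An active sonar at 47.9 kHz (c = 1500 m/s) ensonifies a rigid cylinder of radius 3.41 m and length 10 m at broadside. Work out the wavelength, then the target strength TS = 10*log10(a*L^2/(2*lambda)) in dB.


Step 1: lambda = c/f = 1500/47900 = 0.03132 m
Step 2: TS = 10*log10(a*L^2/(2*lambda)) = 10*log10(3.41*10^2/(2*0.03132)) = 37.36

37.36 dB


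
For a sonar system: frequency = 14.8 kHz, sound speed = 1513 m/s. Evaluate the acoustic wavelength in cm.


lambda = c/f = 1513 / 14800 = 0.1022 m = 10.22 cm

10.22 cm


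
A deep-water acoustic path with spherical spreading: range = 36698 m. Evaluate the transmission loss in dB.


TL = 20*log10(36698) = 91.29

91.29 dB


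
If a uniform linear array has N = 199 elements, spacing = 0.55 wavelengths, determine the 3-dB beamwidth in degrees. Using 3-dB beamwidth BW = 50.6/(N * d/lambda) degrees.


0.46 deg


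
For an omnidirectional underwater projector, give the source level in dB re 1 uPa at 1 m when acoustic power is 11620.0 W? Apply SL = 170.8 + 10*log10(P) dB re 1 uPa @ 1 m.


211.45 dB


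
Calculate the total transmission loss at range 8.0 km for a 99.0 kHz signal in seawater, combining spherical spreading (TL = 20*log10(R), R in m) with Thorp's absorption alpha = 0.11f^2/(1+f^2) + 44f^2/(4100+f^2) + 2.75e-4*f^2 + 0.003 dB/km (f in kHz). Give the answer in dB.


Step 1 (Thorp): alpha = 0.11*9801.0/(1+9801.0) + 44*9801.0/(4100+9801.0) + 2.75e-4*9801.0 + 0.003 = 33.8308 dB/km
Step 2: TL_spread = 20*log10(8000) = 78.06 dB
Step 3: TL_abs = alpha*R = 33.8308 * 8.0 = 270.65 dB
Step 4: TL_total = 78.06 + 270.65 = 348.71

348.71 dB


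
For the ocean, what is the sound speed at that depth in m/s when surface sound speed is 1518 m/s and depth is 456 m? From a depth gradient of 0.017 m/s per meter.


1525.752 m/s


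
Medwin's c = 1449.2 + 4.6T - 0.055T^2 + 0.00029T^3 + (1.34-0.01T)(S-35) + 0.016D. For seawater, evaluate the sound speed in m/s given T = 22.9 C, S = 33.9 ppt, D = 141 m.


c = 1449.2 + 4.6*22.9 - 0.055*22.9^2 + 0.00029*22.9^3 + (1.34 - 0.01*22.9)*(33.9 - 35) + 0.016*141 = 1530.21

1530.21 m/s


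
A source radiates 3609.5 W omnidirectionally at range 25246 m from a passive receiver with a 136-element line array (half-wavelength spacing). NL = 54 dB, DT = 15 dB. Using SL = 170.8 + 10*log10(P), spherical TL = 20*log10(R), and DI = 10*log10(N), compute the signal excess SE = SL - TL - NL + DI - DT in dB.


Step 1: SL = 170.8 + 10*log10(3609.5) = 206.37 dB
Step 2: TL = 20*log10(25246) = 88.04 dB
Step 3: DI = 10*log10(136) = 21.34 dB
Step 4: SE = SL - TL - NL + DI - DT = 206.37 - 88.04 - 54 + 21.34 - 15 = 70.67

70.67 dB


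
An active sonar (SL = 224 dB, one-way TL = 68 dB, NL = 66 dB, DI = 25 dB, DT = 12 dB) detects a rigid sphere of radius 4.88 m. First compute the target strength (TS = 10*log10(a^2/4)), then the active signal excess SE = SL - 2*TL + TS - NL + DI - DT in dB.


Step 1: TS = 10*log10(4.88^2/4) = 7.75 dB
Step 2: SE = SL - 2*TL + TS - NL + DI - DT = 224 - 2*68 + (7.75) - 66 + 25 - 12 = 42.75

42.75 dB


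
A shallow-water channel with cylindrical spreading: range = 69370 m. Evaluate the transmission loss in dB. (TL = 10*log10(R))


TL = 10*log10(69370) = 48.41

48.41 dB


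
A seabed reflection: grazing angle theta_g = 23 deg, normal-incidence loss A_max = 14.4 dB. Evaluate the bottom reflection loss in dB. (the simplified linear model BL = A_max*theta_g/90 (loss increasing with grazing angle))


BL = A_max * theta_g / 90 = 14.4 * 23 / 90 = 3.68

3.68 dB


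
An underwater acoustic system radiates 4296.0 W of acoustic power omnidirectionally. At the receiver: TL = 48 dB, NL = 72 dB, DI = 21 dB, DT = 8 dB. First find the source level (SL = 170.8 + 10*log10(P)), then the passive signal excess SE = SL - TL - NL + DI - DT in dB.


Step 1: SL = 170.8 + 10*log10(4296.0) = 207.13 dB
Step 2: SE = SL - TL - NL + DI - DT = 207.13 - 48 - 72 + 21 - 8 = 100.13

100.13 dB


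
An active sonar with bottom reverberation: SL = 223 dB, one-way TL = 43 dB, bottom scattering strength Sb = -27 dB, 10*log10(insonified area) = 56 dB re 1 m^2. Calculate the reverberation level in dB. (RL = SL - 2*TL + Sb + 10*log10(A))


RL = SL - 2*TL + Sb + 10*log10(A) = 223 - 2*43 + (-27) + 56 = 166

166 dB


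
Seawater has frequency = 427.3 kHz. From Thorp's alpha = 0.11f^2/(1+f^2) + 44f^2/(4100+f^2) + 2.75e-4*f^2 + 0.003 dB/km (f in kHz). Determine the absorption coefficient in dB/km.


f^2 = 182585.29
alpha = 0.11*182585.29/(1+182585.29) + 44*182585.29/(4100+182585.29) + 2.75e-4*182585.29 + 0.003 = 93.358

93.358 dB/km


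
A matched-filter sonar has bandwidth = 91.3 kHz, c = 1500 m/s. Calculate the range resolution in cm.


0.82 cm


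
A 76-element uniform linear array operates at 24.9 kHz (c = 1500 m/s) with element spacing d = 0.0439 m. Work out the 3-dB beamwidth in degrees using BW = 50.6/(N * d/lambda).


Step 1: lambda = 1500/24900 = 0.06024 m
Step 2: d/lambda = 0.0439/0.06024 = 0.7288
Step 3: BW = 50.6/(N * d/lambda) = 50.6/(76 * 0.7288) = 0.91

0.91 deg


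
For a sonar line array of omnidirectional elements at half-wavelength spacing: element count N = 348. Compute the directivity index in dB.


25.42 dB


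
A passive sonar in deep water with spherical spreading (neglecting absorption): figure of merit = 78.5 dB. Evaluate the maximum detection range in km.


At max range FOM = TL, so 20*log10(R) = 78.5
R = 10^(78.5/20) = 8413.95 m = 8.41 km

8.41 km


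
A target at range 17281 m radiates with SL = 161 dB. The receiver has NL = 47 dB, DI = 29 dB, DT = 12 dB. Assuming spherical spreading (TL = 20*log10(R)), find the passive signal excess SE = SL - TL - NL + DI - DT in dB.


Step 1: TL = 20*log10(17281) = 84.75 dB
Step 2: SE = 161 - 84.75 - 47 + 29 - 12 = 46.25

46.25 dB


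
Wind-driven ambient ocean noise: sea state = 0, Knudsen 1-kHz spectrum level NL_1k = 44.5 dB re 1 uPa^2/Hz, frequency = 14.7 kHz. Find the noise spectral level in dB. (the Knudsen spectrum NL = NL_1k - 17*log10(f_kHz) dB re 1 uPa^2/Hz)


24.66 dB


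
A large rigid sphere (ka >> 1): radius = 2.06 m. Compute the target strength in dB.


0.26 dB


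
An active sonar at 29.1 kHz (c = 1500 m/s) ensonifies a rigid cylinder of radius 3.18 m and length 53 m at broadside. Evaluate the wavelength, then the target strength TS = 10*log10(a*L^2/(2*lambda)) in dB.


Step 1: lambda = c/f = 1500/29100 = 0.05155 m
Step 2: TS = 10*log10(a*L^2/(2*lambda)) = 10*log10(3.18*53^2/(2*0.05155)) = 49.38

49.38 dB


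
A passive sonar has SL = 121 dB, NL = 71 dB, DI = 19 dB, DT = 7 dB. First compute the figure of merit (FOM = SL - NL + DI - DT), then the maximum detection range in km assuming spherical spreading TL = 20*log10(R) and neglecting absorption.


Step 1: FOM = SL - NL + DI - DT = 121 - 71 + 19 - 7 = 62 dB
Step 2: at max range FOM = TL = 20*log10(R), so R = 10^(62/20) = 1258.93 m = 1.26 km

1.26 km


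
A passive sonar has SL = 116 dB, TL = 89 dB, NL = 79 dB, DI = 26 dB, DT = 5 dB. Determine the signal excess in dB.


SE = SL - TL - NL + DI - DT = 116 - 89 - 79 + 26 - 5 = -31

-31 dB


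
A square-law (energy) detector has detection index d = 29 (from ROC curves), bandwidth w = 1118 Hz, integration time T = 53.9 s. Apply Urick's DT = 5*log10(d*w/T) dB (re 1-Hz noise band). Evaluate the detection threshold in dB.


DT = 5*log10(d*w/T) = 5*log10(29 * 1118 / 53.9) = 5*log10(601.52) = 13.9

13.9 dB


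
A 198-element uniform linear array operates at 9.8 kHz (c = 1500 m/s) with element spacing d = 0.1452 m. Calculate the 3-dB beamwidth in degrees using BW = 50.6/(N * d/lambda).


0.27 deg


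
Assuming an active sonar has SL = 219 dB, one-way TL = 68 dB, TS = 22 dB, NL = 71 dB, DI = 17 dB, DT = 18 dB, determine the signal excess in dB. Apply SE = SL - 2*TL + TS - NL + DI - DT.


SE = SL - 2*TL + TS - NL + DI - DT = 219 - 2*68 + (22) - 71 + 17 - 18 = 33

33 dB


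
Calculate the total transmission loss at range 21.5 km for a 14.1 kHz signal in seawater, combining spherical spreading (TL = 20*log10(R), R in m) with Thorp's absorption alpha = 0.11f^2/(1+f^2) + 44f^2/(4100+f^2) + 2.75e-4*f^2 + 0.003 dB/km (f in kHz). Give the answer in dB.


133.99 dB


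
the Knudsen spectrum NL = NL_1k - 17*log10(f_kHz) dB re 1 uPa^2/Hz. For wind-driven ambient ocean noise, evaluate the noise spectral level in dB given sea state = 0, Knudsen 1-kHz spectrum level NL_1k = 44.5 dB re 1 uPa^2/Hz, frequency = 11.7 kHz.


NL = NL_1k - 17*log10(f_kHz) = 44.5 - 17*log10(11.7) = 44.5 - (18.16) = 26.34

26.34 dB


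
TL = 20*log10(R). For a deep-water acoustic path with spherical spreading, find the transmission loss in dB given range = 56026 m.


TL = 20*log10(56026) = 94.97

94.97 dB


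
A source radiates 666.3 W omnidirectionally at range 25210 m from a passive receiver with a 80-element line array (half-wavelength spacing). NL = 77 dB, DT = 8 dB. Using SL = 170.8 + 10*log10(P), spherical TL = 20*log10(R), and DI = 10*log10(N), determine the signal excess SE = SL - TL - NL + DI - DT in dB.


45.04 dB


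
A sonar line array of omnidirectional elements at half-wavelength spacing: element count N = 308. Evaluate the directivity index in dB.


24.89 dB


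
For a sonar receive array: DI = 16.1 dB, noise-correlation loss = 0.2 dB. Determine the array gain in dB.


AG = DI - L_corr = 16.1 - 0.2 = 15.9

15.9 dB


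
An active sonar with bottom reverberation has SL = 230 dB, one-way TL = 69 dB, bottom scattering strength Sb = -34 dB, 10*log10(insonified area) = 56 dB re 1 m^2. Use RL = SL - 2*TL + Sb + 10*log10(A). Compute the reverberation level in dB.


114 dB


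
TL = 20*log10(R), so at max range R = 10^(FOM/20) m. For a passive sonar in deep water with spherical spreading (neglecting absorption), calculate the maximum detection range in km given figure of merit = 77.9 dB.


At max range FOM = TL, so 20*log10(R) = 77.9
R = 10^(77.9/20) = 7852.36 m = 7.85 km

7.85 km


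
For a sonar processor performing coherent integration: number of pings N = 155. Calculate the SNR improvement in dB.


21.9 dB


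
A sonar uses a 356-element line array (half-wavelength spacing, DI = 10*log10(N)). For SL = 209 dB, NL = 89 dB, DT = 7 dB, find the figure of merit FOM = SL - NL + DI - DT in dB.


Step 1: DI = 10*log10(356) = 25.51 dB
Step 2: FOM = SL - NL + DI - DT = 209 - 89 + 25.51 - 7 = 138.51

138.51 dB


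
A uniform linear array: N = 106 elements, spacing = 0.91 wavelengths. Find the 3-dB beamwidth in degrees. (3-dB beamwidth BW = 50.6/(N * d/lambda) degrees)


BW = 50.6 / (106 * 0.91) = 50.6 / 96.46 = 0.52

0.52 deg


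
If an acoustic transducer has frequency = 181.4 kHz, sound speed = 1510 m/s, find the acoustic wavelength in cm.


lambda = c/f = 1510 / 181400 = 0.0083 m = 0.83 cm

0.83 cm


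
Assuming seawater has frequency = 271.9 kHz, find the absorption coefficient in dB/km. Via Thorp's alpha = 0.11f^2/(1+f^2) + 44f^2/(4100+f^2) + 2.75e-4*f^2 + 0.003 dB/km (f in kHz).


f^2 = 73929.61
alpha = 0.11*73929.61/(1+73929.61) + 44*73929.61/(4100+73929.61) + 2.75e-4*73929.61 + 0.003 = 62.132

62.132 dB/km


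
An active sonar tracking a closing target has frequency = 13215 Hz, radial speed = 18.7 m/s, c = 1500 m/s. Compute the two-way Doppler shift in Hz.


fd = 2*f*v/c = 2 * 13215 * 18.7 / 1500 = 329.49

329.49 Hz


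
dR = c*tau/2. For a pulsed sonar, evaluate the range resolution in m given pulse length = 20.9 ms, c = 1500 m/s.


dR = c*tau/2 = 1500 * 20.9e-3 / 2 = 15.675

15.675 m


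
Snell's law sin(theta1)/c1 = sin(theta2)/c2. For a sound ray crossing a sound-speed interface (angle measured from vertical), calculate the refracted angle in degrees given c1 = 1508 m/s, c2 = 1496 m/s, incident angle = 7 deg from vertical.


sin(theta2) = (c2/c1)*sin(theta1) = (1496/1508)*sin(7 deg) = 0.1209
theta2 = arcsin(0.1209) = 6.94

6.94 deg


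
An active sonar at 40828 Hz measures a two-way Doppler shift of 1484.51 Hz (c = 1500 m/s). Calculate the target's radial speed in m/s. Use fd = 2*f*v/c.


From fd = 2*f*v/c, v = c*fd/(2*f) = 1500 * 1484.51 / (2*40828) = 27.27

27.27 m/s


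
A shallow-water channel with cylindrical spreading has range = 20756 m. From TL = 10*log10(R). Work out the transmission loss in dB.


TL = 10*log10(20756) = 43.17

43.17 dB


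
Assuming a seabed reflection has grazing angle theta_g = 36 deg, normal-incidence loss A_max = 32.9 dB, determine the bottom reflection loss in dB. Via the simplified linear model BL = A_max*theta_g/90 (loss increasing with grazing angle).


13.16 dB


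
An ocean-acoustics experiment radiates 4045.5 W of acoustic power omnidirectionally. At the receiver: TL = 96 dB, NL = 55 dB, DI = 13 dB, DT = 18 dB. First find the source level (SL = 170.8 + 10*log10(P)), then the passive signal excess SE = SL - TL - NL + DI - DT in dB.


Step 1: SL = 170.8 + 10*log10(4045.5) = 206.87 dB
Step 2: SE = SL - TL - NL + DI - DT = 206.87 - 96 - 55 + 13 - 18 = 50.87

50.87 dB


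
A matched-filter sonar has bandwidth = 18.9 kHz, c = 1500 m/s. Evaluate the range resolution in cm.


3.97 cm


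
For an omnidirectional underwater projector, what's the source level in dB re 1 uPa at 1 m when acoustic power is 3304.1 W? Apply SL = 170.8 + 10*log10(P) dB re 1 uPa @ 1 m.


205.99 dB


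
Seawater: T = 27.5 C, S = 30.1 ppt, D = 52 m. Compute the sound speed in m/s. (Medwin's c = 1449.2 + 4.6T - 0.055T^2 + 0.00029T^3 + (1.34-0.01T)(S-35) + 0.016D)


1535.75 m/s


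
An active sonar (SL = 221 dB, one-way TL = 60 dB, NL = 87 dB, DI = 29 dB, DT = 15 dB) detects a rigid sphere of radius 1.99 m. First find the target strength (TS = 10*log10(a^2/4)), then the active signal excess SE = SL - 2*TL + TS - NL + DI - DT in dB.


Step 1: TS = 10*log10(1.99^2/4) = -0.04 dB
Step 2: SE = SL - 2*TL + TS - NL + DI - DT = 221 - 2*60 + (-0.04) - 87 + 29 - 15 = 27.96

27.96 dB


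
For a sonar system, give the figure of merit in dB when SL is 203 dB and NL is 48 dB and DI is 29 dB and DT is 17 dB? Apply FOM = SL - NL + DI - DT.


FOM = SL - NL + DI - DT = 203 - 48 + 29 - 17 = 167

167 dB


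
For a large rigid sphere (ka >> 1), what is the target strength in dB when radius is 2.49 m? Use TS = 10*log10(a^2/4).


TS = 10*log10(2.49^2 / 4) = 10*log10(1.550025) = 1.9

1.9 dB


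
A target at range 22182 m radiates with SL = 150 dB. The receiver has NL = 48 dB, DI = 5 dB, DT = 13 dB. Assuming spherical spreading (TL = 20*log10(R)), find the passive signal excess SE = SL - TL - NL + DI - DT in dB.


7.08 dB


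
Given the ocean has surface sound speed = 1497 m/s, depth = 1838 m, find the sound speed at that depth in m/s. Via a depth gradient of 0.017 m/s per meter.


c = 1497 + 0.017 * 1838 = 1528.246

1528.246 m/s


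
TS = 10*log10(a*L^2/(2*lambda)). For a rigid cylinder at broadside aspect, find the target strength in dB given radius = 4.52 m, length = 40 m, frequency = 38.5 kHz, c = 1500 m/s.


49.68 dB


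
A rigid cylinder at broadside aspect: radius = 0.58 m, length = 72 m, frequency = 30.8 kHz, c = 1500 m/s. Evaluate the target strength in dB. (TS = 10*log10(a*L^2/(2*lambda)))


44.9 dB


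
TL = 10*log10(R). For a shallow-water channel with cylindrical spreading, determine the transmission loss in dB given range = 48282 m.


46.84 dB


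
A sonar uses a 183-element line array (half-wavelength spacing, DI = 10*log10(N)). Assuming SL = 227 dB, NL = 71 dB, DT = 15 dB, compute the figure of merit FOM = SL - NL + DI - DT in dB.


Step 1: DI = 10*log10(183) = 22.62 dB
Step 2: FOM = SL - NL + DI - DT = 227 - 71 + 22.62 - 15 = 163.62

163.62 dB


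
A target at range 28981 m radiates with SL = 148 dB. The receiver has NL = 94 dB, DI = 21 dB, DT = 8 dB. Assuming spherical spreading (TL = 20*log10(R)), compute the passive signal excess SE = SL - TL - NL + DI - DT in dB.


-22.24 dB


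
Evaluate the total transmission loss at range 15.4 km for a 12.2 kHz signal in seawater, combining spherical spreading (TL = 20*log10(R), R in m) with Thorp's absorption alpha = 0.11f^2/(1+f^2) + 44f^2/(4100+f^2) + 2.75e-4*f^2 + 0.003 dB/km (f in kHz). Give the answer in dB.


Step 1 (Thorp): alpha = 0.11*148.84/(1+148.84) + 44*148.84/(4100+148.84) + 2.75e-4*148.84 + 0.003 = 1.6945 dB/km
Step 2: TL_spread = 20*log10(15400) = 83.75 dB
Step 3: TL_abs = alpha*R = 1.6945 * 15.4 = 26.1 dB
Step 4: TL_total = 83.75 + 26.1 = 109.85

109.85 dB


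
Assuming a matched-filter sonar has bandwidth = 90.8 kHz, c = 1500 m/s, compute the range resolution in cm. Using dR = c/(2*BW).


0.83 cm


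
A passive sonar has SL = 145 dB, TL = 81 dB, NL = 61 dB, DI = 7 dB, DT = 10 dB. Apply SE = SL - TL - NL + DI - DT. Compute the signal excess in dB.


SE = SL - TL - NL + DI - DT = 145 - 81 - 61 + 7 - 10 = 0

0 dB


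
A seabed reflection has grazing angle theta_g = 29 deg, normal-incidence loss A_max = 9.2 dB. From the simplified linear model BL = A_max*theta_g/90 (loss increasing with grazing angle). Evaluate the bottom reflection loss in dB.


2.96 dB


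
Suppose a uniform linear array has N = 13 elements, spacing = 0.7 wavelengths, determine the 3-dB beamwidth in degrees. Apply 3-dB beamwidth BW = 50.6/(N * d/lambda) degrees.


5.56 deg


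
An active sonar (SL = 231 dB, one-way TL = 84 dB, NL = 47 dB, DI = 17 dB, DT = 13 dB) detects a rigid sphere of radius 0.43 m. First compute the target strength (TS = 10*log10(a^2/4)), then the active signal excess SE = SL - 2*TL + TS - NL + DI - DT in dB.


Step 1: TS = 10*log10(0.43^2/4) = -13.35 dB
Step 2: SE = SL - 2*TL + TS - NL + DI - DT = 231 - 2*84 + (-13.35) - 47 + 17 - 13 = 6.65

6.65 dB


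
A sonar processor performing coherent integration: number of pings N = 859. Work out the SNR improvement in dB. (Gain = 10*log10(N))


29.34 dB


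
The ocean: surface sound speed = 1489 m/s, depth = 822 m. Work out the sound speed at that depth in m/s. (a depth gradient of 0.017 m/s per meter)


1502.974 m/s


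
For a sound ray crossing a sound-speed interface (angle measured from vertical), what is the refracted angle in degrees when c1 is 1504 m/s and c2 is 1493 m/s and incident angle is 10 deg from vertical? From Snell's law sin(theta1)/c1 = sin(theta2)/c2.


9.93 deg


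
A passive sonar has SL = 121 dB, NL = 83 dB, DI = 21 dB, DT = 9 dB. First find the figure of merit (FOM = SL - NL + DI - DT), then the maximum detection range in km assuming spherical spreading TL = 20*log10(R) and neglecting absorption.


Step 1: FOM = SL - NL + DI - DT = 121 - 83 + 21 - 9 = 50 dB
Step 2: at max range FOM = TL = 20*log10(R), so R = 10^(50/20) = 316.23 m = 0.32 km

0.32 km


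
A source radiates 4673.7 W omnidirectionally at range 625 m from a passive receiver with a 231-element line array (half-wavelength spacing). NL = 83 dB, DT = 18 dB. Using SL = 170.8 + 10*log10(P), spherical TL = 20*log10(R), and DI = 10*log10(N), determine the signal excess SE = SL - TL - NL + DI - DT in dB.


Step 1: SL = 170.8 + 10*log10(4673.7) = 207.5 dB
Step 2: TL = 20*log10(625) = 55.92 dB
Step 3: DI = 10*log10(231) = 23.64 dB
Step 4: SE = SL - TL - NL + DI - DT = 207.5 - 55.92 - 83 + 23.64 - 18 = 74.22

74.22 dB


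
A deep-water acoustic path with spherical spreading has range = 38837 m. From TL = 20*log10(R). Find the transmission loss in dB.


91.78 dB
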